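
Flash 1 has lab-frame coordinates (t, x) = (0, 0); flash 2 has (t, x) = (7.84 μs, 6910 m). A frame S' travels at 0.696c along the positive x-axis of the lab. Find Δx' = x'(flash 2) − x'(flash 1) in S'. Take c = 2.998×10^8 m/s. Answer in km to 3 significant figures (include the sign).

Δx' ≈ 7.35 km

γ = 1/√(1 − 0.696²) = 1.3927
Δx' = γ(Δx − vΔt) = 1.3927 × (6910 m − 0.696×(2.998×10^8 m/s)×7.84×10^-6 s)
= 1.3927 × (5274.1 m) = 7.35 km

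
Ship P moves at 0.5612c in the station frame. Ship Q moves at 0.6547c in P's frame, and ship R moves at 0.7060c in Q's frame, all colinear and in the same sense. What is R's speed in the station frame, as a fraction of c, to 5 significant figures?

u ≈ 0.97999c

Compose boost 2: (0.6547 + 0.5612)/(1 + 0.6547×0.5612) = 1.2159/1.367418 = 0.8891943
Compose boost 3: (0.7060 + 0.8891943)/(1 + 0.7060×0.8891943) = 1.595194/1.627771 = 0.97999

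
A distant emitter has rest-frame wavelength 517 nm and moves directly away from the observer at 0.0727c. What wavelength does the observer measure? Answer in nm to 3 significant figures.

λ_obs ≈ 556 nm

Relativistic Doppler: λ_obs = λ_src √((1+β)/(1−β))
= 517 × √(1.0727/0.92730) = 517 × 1.0755 = 556 nm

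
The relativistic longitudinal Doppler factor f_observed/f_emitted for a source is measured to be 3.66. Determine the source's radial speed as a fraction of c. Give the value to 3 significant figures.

f_obs/f_src = √((1+β)/(1−β)) = 3.66  ⇒  (1+β)/(1−β) = 13.396
β = |1 − D²|/(1 + D²) = |1 − 13.396|/(1 + 13.396) = 0.861

β ≈ 0.861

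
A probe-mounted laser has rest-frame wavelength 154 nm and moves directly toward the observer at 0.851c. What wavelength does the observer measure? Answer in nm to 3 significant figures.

Relativistic Doppler: λ_obs = λ_src √((1−β)/(1+β))
= 154 × √(0.14900/1.8510) = 154 × 0.28372 = 43.7 nm

λ_obs ≈ 43.7 nm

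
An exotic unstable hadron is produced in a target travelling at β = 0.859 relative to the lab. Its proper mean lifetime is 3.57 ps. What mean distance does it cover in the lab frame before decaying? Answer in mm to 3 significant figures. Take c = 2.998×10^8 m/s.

d ≈ 1.80 mm

γ = 1/√(1 − 0.859²) = 1.9532
Dilated lifetime: Δt = γτ₀ = 1.9532 × 3.57 ps = 6.9730 ps
d = vΔt = 0.859c × 6.9730 ps = 2.5753×10^8 m/s × 6.9730×10^-12 s = 1.80 mm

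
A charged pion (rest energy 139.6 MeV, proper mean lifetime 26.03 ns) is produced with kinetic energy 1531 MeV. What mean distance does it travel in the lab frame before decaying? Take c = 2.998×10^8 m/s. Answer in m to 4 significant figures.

γ = 1 + K/(m₀c²) = 1 + 1531/139.6 = 11.9670
β = √(1 − 1/γ²) = 0.996503
Dilated lifetime: γτ₀ = 11.9670 × 26.03 ns = 311.502 ns
d = βc·γτ₀ = 0.996503 × (2.998×10^8 m/s) × 3.11502×10^-7 s = 93.06 m

d ≈ 93.06 m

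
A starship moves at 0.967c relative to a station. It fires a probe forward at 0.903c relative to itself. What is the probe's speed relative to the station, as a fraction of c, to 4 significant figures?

Relativistic velocity addition: u = (u' + v)/(1 + u'v/c²)
= (0.903 + 0.967)/(1 + 0.903×0.967) = 1.870/1.87320 = 0.9983

u ≈ 0.9983c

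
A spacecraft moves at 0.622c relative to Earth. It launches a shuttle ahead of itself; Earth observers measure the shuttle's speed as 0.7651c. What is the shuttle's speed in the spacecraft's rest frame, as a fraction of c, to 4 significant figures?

Inverse velocity addition: u' = (u − v)/(1 − uv/c²)
= (0.7651 − 0.622)/(1 − 0.7651×0.622) = 0.1431/0.524108 = 0.2730

u' ≈ 0.2730c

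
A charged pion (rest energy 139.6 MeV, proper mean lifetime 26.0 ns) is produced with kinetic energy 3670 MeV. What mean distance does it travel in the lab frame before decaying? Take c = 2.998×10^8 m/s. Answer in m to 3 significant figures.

γ = 1 + K/(m₀c²) = 1 + 3670/139.6 = 27.289
β = √(1 − 1/γ²) = 0.99933
Dilated lifetime: γτ₀ = 27.289 × 26.0 ns = 709.52 ns
d = βc·γτ₀ = 0.99933 × (2.998×10^8 m/s) × 7.0952×10^-7 s = 213 m

d ≈ 213 m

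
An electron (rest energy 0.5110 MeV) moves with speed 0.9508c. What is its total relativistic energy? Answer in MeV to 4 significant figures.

E ≈ 1.649 MeV

γ = 1/√(1 − 0.9508²) = 3.22783
E = γm₀c² = 3.22783 × 0.5110 MeV = 1.649 MeV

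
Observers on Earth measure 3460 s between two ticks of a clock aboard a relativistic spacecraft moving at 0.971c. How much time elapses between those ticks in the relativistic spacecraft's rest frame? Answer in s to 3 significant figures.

τ₀ ≈ 827 s

γ = 1/√(1 − 0.971²) = 4.1827
Proper time: τ₀ = Δt/γ = 3460/4.1827 = 827 s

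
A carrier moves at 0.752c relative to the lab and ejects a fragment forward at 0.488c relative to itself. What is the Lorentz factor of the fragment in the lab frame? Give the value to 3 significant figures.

γ ≈ 2.38

u_lab = (0.488 + 0.752)/(1 + 0.488×0.752) = 1.240/1.36698 = 0.907112
γ = 1/√(1 − 0.907112²) = 2.38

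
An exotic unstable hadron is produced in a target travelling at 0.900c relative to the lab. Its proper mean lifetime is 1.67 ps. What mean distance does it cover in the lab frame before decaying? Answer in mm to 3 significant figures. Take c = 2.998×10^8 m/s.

d ≈ 1.03 mm

γ = 1/√(1 − 0.900²) = 2.2942
Dilated lifetime: Δt = γτ₀ = 2.2942 × 1.67 ps = 3.8312 ps
d = vΔt = 0.900c × 3.8312 ps = 2.6982×10^8 m/s × 3.8312×10^-12 s = 1.03 mm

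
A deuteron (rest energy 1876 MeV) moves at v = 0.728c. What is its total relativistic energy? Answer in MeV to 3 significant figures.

γ = 1/√(1 − 0.728²) = 1.4586
E = γm₀c² = 1.4586 × 1876 MeV = 2740 MeV

E ≈ 2740 MeV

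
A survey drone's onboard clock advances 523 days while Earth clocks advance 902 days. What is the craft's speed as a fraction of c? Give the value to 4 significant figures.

β ≈ 0.8147

γ = Δt/τ₀ = 902/523 = 1.72467
β = √(1 − 1/γ²) = √(1 − 1/1.72467²) = 0.8147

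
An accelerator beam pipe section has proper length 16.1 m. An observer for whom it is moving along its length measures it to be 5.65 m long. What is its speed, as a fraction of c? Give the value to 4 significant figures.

γ = L₀/L = 16.1/5.65 = 2.84956
β = √(1 − 1/γ²) = 0.9364

β ≈ 0.9364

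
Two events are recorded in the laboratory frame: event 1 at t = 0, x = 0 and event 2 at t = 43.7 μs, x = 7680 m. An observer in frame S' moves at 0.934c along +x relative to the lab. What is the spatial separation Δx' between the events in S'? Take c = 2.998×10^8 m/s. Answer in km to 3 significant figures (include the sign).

γ = 1/√(1 − 0.934²) = 2.7990
Δx' = γ(Δx − vΔt) = 2.7990 × (7680 m − 0.934×(2.998×10^8 m/s)×43.7×10^-6 s)
= 2.7990 × (-4556.6 m) = -12.8 km

Δx' ≈ -12.8 km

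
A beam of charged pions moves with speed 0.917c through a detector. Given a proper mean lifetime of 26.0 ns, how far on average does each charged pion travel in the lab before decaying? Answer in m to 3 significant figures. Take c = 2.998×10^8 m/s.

d ≈ 17.9 m

γ = 1/√(1 − 0.917²) = 2.5070
Dilated lifetime: Δt = γτ₀ = 2.5070 × 26.0 ns = 65.181 ns
d = vΔt = 0.917c × 65.181 ns = 2.7492×10^8 m/s × 6.5181×10^-8 s = 17.9 m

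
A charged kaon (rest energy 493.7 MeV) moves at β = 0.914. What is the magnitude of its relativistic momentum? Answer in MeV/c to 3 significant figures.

γ = 1/√(1 − 0.914²) = 2.4648
p = γβm₀c = 2.4648 × 0.914 × 493.7 MeV/c = 1110 MeV/c

p ≈ 1110 MeV/c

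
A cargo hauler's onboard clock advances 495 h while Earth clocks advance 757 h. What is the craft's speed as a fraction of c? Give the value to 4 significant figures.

β ≈ 0.7566

γ = Δt/τ₀ = 757/495 = 1.52929
β = √(1 − 1/γ²) = √(1 − 1/1.52929²) = 0.7566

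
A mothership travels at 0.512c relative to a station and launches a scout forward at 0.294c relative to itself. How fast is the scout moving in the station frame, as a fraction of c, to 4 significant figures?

u ≈ 0.7005c

Compose boost 2: (0.294 + 0.512)/(1 + 0.294×0.512) = 0.8060/1.15053 = 0.7005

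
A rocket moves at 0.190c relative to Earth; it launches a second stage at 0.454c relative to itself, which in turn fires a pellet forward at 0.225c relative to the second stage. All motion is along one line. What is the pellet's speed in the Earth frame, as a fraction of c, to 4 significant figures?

u ≈ 0.7216c

Compose boost 2: (0.454 + 0.190)/(1 + 0.454×0.190) = 0.6440/1.08626 = 0.592860
Compose boost 3: (0.225 + 0.592860)/(1 + 0.225×0.592860) = 0.817860/1.13339 = 0.7216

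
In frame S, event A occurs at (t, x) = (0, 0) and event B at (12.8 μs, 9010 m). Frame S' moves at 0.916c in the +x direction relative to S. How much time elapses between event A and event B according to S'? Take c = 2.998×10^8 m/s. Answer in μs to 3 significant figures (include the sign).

Δt' ≈ -36.7 μs

γ = 1/√(1 − 0.916²) = 2.4927
Δt' = γ(Δt − vΔx/c²) = 2.4927 × (12.8 μs − 0.916×9010 m / (2.998×10^8 m/s))
= 2.4927 × (-14.729 μs) = -36.7 μs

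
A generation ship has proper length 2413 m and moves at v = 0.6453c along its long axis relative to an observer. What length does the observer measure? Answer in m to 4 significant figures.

L ≈ 1843 m

γ = 1/√(1 − 0.6453²) = 1.30902
Length contraction: L = L₀/γ = 2413/1.30902 = 1843 m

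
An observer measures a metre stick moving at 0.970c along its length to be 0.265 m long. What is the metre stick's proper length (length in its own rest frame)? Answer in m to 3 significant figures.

γ = 1/√(1 − 0.970²) = 4.1135
L₀ = γL = 4.1135 × 0.265 = 1.09 m

L₀ ≈ 1.09 m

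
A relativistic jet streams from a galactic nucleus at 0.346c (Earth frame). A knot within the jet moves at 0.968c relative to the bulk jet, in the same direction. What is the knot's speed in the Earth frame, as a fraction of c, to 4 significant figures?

u ≈ 0.9843c

Relativistic velocity addition: u = (u' + v)/(1 + u'v/c²)
= (0.968 + 0.346)/(1 + 0.968×0.346) = 1.314/1.33493 = 0.9843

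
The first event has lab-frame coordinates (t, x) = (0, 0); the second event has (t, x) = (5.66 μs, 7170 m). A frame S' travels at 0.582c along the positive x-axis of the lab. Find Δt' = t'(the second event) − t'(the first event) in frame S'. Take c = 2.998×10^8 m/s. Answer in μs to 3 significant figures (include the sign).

γ = 1/√(1 − 0.582²) = 1.2297
Δt' = γ(Δt − vΔx/c²) = 1.2297 × (5.66 μs − 0.582×7170 m / (2.998×10^8 m/s))
= 1.2297 × (-8.2591 μs) = -10.2 μs

Δt' ≈ -10.2 μs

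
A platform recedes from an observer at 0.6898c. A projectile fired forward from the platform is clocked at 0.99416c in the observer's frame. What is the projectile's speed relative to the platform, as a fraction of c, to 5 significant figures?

Inverse velocity addition: u' = (u − v)/(1 − uv/c²)
= (0.99416 − 0.6898)/(1 − 0.99416×0.6898) = 0.30436/0.3142284 = 0.96859

u' ≈ 0.96859c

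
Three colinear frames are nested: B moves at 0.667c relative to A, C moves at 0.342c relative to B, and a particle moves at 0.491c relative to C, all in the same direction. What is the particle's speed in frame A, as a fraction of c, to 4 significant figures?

Compose boost 2: (0.342 + 0.667)/(1 + 0.342×0.667) = 1.009/1.22811 = 0.821585
Compose boost 3: (0.491 + 0.821585)/(1 + 0.491×0.821585) = 1.31258/1.40340 = 0.9353

u ≈ 0.9353c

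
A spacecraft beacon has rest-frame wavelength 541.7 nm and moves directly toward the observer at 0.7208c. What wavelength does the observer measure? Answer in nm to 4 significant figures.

Relativistic Doppler: λ_obs = λ_src √((1−β)/(1+β))
= 541.7 × √(0.279200/1.72080) = 541.7 × 0.402803 = 218.2 nm

λ_obs ≈ 218.2 nm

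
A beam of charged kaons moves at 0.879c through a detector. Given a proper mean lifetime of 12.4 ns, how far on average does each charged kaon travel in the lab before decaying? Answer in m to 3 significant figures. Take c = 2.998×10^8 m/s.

d ≈ 6.85 m

γ = 1/√(1 − 0.879²) = 2.0972
Dilated lifetime: Δt = γτ₀ = 2.0972 × 12.4 ns = 26.006 ns
d = vΔt = 0.879c × 26.006 ns = 2.6352×10^8 m/s × 2.6006×10^-8 s = 6.85 m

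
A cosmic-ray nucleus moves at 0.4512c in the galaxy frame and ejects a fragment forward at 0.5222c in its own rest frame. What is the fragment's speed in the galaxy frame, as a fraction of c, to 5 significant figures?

Compose boost 2: (0.5222 + 0.4512)/(1 + 0.5222×0.4512) = 0.97340/1.235617 = 0.78778

u ≈ 0.78778c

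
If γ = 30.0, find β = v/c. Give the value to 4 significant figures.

β ≈ 0.9994

β = √(1 − 1/γ²) = √(1 − 1/30.0²) = √(0.998889) = 0.9994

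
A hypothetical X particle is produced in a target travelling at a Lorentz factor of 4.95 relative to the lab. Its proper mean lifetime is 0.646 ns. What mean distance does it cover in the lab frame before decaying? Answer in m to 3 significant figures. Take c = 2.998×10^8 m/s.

d ≈ 0.939 m

β = √(1 − 1/γ²) = √(1 − 1/4.95²) = 0.97938
Dilated lifetime: Δt = γτ₀ = 4.95 × 0.646 ns = 3.1977 ns
d = vΔt = 0.97938c × 3.1977 ns = 2.9362×10^8 m/s × 3.1977×10^-9 s = 0.939 m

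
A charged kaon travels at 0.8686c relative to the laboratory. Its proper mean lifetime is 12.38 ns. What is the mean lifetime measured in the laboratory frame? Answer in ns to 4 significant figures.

Δt ≈ 24.98 ns

γ = 1/√(1 − 0.8686²) = 2.01811
Time dilation: Δt = γτ₀ = 2.01811 × 12.38 ns = 24.98 ns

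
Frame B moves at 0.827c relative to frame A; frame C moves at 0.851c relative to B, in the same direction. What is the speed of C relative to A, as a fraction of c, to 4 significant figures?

Compose boost 2: (0.851 + 0.827)/(1 + 0.851×0.827) = 1.678/1.70378 = 0.9849

u ≈ 0.9849c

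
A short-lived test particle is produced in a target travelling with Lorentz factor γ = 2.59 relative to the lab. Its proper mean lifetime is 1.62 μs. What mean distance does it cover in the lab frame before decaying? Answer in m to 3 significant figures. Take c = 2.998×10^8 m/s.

d ≈ 1160 m

β = √(1 − 1/γ²) = √(1 − 1/2.59²) = 0.92246
Dilated lifetime: Δt = γτ₀ = 2.59 × 1.62 μs = 4.1958 μs
d = vΔt = 0.92246c × 4.1958 μs = 2.7655×10^8 m/s × 4.1958×10^-6 s = 1160 m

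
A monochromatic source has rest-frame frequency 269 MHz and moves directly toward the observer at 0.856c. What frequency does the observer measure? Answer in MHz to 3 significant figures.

f_obs ≈ 966 MHz

Relativistic Doppler: f_obs = f_src √((1+β)/(1−β))
= 269 × √(1.8560/0.14400) = 269 × 3.5901 = 966 MHz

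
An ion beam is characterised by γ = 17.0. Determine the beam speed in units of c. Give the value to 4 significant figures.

β = √(1 − 1/γ²) = √(1 − 1/17.0²) = √(0.996540) = 0.9983

β ≈ 0.9983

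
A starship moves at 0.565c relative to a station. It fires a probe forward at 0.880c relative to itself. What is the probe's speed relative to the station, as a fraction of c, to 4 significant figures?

Relativistic velocity addition: u = (u' + v)/(1 + u'v/c²)
= (0.880 + 0.565)/(1 + 0.880×0.565) = 1.445/1.49720 = 0.9651

u ≈ 0.9651c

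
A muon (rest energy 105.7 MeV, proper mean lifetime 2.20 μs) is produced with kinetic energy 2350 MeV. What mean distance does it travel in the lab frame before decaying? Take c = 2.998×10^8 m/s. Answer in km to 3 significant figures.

d ≈ 15.3 km

γ = 1 + K/(m₀c²) = 1 + 2350/105.7 = 23.233
β = √(1 − 1/γ²) = 0.99907
Dilated lifetime: γτ₀ = 23.233 × 2.20 μs = 51.112 μs
d = βc·γτ₀ = 0.99907 × (2.998×10^8 m/s) × 5.1112×10^-5 s = 15.3 km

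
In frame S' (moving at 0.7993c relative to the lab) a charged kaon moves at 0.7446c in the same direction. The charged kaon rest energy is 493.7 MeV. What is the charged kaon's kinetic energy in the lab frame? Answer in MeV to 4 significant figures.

u_lab = (0.7446 + 0.7993)/(1 + 0.7446×0.7993) = 0.9678660
γ = 1/√(1 − 0.9678660²) = 3.97667
K = (γ − 1)m₀c² = (3.97667 − 1) × 493.7 = 2.97667 × 493.7 = 1470 MeV

K ≈ 1470 MeV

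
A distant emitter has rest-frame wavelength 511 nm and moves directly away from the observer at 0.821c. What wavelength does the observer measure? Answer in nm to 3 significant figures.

Relativistic Doppler: λ_obs = λ_src √((1+β)/(1−β))
= 511 × √(1.8210/0.17900) = 511 × 3.1895 = 1630 nm

λ_obs ≈ 1630 nm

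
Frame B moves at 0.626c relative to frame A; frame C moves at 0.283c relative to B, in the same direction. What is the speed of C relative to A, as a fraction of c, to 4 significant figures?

u ≈ 0.7722c

Compose boost 2: (0.283 + 0.626)/(1 + 0.283×0.626) = 0.9090/1.17716 = 0.7722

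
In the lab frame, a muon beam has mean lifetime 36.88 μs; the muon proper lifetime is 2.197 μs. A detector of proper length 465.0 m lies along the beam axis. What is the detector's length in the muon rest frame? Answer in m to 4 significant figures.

Time dilation ⇒ γ = Δt/τ₀ = 36.88/2.197 = 16.7865
Length contraction: L = L₀/γ = 465.0/16.7865 = 27.70 m

L ≈ 27.70 m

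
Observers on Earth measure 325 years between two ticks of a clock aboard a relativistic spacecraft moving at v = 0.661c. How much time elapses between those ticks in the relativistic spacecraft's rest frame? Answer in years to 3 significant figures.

τ₀ ≈ 244 years

γ = 1/√(1 − 0.661²) = 1.3326
Proper time: τ₀ = Δt/γ = 325/1.3326 = 244 years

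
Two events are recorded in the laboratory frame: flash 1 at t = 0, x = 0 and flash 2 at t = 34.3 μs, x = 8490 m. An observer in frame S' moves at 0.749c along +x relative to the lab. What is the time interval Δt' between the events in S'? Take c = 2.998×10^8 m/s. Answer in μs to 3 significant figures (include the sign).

Δt' ≈ 19.8 μs

γ = 1/√(1 − 0.749²) = 1.5093
Δt' = γ(Δt − vΔx/c²) = 1.5093 × (34.3 μs − 0.749×8490 m / (2.998×10^8 m/s))
= 1.5093 × (13.089 μs) = 19.8 μs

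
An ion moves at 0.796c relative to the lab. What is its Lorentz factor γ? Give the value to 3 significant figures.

γ = 1/√(1 − β²) = 1/√(1 − 0.796²) = 1/√(0.36638) = 1.65

γ ≈ 1.65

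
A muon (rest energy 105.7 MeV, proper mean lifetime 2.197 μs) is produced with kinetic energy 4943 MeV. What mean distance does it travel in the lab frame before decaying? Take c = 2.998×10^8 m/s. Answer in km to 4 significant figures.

γ = 1 + K/(m₀c²) = 1 + 4943/105.7 = 47.7644
β = √(1 − 1/γ²) = 0.999781
Dilated lifetime: γτ₀ = 47.7644 × 2.197 μs = 104.938 μs
d = βc·γτ₀ = 0.999781 × (2.998×10^8 m/s) × 0.000104938 s = 31.45 km

d ≈ 31.45 km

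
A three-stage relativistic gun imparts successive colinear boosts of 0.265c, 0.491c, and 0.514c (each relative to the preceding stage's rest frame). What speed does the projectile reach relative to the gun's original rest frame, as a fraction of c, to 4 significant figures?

u ≈ 0.8803c

Compose boost 2: (0.491 + 0.265)/(1 + 0.491×0.265) = 0.7560/1.13011 = 0.668958
Compose boost 3: (0.514 + 0.668958)/(1 + 0.514×0.668958) = 1.18296/1.34384 = 0.8803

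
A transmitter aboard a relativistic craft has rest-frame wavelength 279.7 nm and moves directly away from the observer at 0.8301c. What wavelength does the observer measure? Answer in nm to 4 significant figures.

Relativistic Doppler: λ_obs = λ_src √((1+β)/(1−β))
= 279.7 × √(1.83010/0.169900) = 279.7 × 3.28202 = 918.0 nm

λ_obs ≈ 918.0 nm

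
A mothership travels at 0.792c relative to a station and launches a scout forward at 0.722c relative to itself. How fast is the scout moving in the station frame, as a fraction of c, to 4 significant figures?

Compose boost 2: (0.722 + 0.792)/(1 + 0.722×0.792) = 1.514/1.57182 = 0.9632

u ≈ 0.9632c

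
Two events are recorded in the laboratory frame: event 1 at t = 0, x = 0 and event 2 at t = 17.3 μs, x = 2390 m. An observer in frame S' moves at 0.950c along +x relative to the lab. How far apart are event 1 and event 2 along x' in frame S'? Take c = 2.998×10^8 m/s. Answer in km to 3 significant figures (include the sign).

Δx' ≈ -8.13 km

γ = 1/√(1 − 0.950²) = 3.2026
Δx' = γ(Δx − vΔt) = 3.2026 × (2390 m − 0.950×(2.998×10^8 m/s)×17.3×10^-6 s)
= 3.2026 × (-2537.2 m) = -8.13 km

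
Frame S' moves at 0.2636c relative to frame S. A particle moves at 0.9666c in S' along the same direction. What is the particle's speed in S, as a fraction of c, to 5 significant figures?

Relativistic velocity addition: u = (u' + v)/(1 + u'v/c²)
= (0.9666 + 0.2636)/(1 + 0.9666×0.2636) = 1.2302/1.254796 = 0.98040

u ≈ 0.98040c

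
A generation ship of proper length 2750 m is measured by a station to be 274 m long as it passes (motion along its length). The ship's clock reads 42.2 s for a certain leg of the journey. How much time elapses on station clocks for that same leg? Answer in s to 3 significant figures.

Δt ≈ 424 s

Length contraction ⇒ γ = L₀/L = 2750/274 = 10.036
Time dilation: Δt = γτ₀ = 10.036 × 42.2 s = 424 s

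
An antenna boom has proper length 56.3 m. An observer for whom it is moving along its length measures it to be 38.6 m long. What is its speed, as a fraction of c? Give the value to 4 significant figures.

γ = L₀/L = 56.3/38.6 = 1.45855
β = √(1 − 1/γ²) = 0.7280

β ≈ 0.7280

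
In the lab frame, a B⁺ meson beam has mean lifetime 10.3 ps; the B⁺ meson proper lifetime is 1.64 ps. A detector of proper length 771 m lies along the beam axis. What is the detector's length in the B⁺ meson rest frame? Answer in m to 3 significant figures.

L ≈ 123 m

Time dilation ⇒ γ = Δt/τ₀ = 10.3/1.64 = 6.2805
Length contraction: L = L₀/γ = 771/6.2805 = 123 m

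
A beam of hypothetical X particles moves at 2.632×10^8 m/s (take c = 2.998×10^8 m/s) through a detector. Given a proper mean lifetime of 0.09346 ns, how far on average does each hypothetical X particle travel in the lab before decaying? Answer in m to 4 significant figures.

d ≈ 0.05137 m

β = v/c = 2.632×10^8 / 2.998×10^8 = 0.877919
γ = 1/√(1 − 0.877919²) = 2.08851
Dilated lifetime: Δt = γτ₀ = 2.08851 × 0.09346 ns = 0.195192 ns
d = vΔt = 0.877919c × 0.195192 ns = 2.63200×10^8 m/s × 1.95192×10^-10 s = 0.05137 m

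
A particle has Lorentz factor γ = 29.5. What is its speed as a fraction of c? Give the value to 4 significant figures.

β ≈ 0.9994

β = √(1 − 1/γ²) = √(1 − 1/29.5²) = √(0.998851) = 0.9994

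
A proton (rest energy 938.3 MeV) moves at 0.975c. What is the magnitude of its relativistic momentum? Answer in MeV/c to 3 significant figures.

p ≈ 4120 MeV/c

γ = 1/√(1 − 0.975²) = 4.5004
p = γβm₀c = 4.5004 × 0.975 × 938.3 MeV/c = 4120 MeV/c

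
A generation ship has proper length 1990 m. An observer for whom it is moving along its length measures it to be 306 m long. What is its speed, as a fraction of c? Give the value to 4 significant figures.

β ≈ 0.9881

γ = L₀/L = 1990/306 = 6.50327
β = √(1 − 1/γ²) = 0.9881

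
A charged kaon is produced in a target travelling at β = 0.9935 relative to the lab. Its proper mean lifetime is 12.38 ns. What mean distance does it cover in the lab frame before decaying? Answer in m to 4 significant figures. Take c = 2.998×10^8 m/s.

d ≈ 32.39 m

γ = 1/√(1 − 0.9935²) = 8.78487
Dilated lifetime: Δt = γτ₀ = 8.78487 × 12.38 ns = 108.757 ns
d = vΔt = 0.9935c × 108.757 ns = 2.97851×10^8 m/s × 1.08757×10^-7 s = 32.39 m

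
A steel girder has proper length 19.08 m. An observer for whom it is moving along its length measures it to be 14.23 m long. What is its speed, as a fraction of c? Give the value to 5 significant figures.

β ≈ 0.66616

γ = L₀/L = 19.08/14.23 = 1.340829
β = √(1 − 1/γ²) = 0.66616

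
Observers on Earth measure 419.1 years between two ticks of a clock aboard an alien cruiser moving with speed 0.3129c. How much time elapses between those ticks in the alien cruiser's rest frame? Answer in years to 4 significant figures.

τ₀ ≈ 398.1 years

γ = 1/√(1 − 0.3129²) = 1.05287
Proper time: τ₀ = Δt/γ = 419.1/1.05287 = 398.1 years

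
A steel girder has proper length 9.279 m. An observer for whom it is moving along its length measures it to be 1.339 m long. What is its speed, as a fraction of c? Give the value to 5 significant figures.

γ = L₀/L = 9.279/1.339 = 6.929798
β = √(1 − 1/γ²) = 0.98953

β ≈ 0.98953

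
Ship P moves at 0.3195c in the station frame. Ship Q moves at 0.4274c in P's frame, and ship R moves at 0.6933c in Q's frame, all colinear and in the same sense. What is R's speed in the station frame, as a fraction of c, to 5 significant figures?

Compose boost 2: (0.4274 + 0.3195)/(1 + 0.4274×0.3195) = 0.74690/1.136554 = 0.6571617
Compose boost 3: (0.6933 + 0.6571617)/(1 + 0.6933×0.6571617) = 1.350462/1.455610 = 0.92776

u ≈ 0.92776c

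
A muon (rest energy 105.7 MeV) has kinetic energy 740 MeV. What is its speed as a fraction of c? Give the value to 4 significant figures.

γ = 1 + K/(m₀c²) = 1 + 740/105.7 = 8.00095
β = √(1 − 1/γ²) = 0.9922

β ≈ 0.9922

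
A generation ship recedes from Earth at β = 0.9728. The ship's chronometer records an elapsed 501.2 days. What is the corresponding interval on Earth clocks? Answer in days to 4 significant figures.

γ = 1/√(1 − 0.9728²) = 4.31692
Time dilation: Δt = γτ₀ = 4.31692 × 501.2 days = 2164 days

Δt ≈ 2164 days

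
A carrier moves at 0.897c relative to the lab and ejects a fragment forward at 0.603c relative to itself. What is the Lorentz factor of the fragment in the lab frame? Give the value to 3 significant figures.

u_lab = (0.603 + 0.897)/(1 + 0.603×0.897) = 1.500/1.54089 = 0.973463
γ = 1/√(1 − 0.973463²) = 4.37

γ ≈ 4.37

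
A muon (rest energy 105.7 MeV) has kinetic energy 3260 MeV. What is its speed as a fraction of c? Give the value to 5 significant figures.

γ = 1 + K/(m₀c²) = 1 + 3260/105.7 = 31.84201
β = √(1 − 1/γ²) = 0.99951

β ≈ 0.99951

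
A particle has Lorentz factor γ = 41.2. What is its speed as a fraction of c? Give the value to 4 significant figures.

β ≈ 0.9997

β = √(1 − 1/γ²) = √(1 − 1/41.2²) = √(0.999411) = 0.9997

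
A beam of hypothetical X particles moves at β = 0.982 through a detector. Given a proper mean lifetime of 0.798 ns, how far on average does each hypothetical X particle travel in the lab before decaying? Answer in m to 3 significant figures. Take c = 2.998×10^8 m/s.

γ = 1/√(1 − 0.982²) = 5.2943
Dilated lifetime: Δt = γτ₀ = 5.2943 × 0.798 ns = 4.2249 ns
d = vΔt = 0.982c × 4.2249 ns = 2.9440×10^8 m/s × 4.2249×10^-9 s = 1.24 m

d ≈ 1.24 m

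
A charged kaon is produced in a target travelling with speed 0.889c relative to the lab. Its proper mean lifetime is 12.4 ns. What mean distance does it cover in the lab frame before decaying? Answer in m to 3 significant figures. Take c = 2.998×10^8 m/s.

γ = 1/√(1 − 0.889²) = 2.1838
Dilated lifetime: Δt = γτ₀ = 2.1838 × 12.4 ns = 27.080 ns
d = vΔt = 0.889c × 27.080 ns = 2.6652×10^8 m/s × 2.7080×10^-8 s = 7.22 m

d ≈ 7.22 m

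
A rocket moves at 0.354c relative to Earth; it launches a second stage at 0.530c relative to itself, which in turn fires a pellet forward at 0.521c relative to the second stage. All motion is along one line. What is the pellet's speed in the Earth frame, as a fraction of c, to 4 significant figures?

u ≈ 0.9118c

Compose boost 2: (0.530 + 0.354)/(1 + 0.530×0.354) = 0.8840/1.18762 = 0.744346
Compose boost 3: (0.521 + 0.744346)/(1 + 0.521×0.744346) = 1.26535/1.38780 = 0.9118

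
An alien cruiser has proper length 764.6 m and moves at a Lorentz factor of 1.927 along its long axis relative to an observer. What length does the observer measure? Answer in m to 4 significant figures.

γ = 1.927 (given)
Length contraction: L = L₀/γ = 764.6/1.927 = 396.8 m

L ≈ 396.8 m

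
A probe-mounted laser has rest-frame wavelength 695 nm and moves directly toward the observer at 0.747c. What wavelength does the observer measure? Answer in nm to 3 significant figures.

λ_obs ≈ 264 nm

Relativistic Doppler: λ_obs = λ_src √((1−β)/(1+β))
= 695 × √(0.25300/1.7470) = 695 × 0.38055 = 264 nm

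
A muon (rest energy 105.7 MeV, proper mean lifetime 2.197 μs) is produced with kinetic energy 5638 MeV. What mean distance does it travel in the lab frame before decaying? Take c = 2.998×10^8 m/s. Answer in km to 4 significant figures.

d ≈ 35.79 km

γ = 1 + K/(m₀c²) = 1 + 5638/105.7 = 54.3396
β = √(1 − 1/γ²) = 0.999831
Dilated lifetime: γτ₀ = 54.3396 × 2.197 μs = 119.384 μs
d = βc·γτ₀ = 0.999831 × (2.998×10^8 m/s) × 0.000119384 s = 35.79 km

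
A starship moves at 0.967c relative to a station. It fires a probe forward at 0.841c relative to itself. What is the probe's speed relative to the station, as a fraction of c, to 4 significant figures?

u ≈ 0.9971c

Relativistic velocity addition: u = (u' + v)/(1 + u'v/c²)
= (0.841 + 0.967)/(1 + 0.841×0.967) = 1.808/1.81325 = 0.9971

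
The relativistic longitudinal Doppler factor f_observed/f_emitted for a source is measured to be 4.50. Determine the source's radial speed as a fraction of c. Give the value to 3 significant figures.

β ≈ 0.906

f_obs/f_src = √((1+β)/(1−β)) = 4.50  ⇒  (1+β)/(1−β) = 20.250
β = |1 − D²|/(1 + D²) = |1 − 20.250|/(1 + 20.250) = 0.906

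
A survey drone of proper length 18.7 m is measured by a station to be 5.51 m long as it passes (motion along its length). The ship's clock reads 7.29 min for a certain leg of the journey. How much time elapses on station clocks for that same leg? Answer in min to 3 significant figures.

Δt ≈ 24.7 min

Length contraction ⇒ γ = L₀/L = 18.7/5.51 = 3.3938
Time dilation: Δt = γτ₀ = 3.3938 × 7.29 min = 24.7 min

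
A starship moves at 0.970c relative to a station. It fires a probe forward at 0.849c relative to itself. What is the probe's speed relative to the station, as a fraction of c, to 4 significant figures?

Relativistic velocity addition: u = (u' + v)/(1 + u'v/c²)
= (0.849 + 0.970)/(1 + 0.849×0.970) = 1.819/1.82353 = 0.9975

u ≈ 0.9975c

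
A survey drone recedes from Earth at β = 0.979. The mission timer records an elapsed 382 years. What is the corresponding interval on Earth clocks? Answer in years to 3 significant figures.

γ = 1/√(1 − 0.979²) = 4.9053
Time dilation: Δt = γτ₀ = 4.9053 × 382 years = 1870 years

Δt ≈ 1870 years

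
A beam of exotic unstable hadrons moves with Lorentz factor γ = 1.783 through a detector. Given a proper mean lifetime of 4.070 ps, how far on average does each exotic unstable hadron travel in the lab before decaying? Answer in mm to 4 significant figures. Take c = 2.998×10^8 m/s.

d ≈ 1.801 mm

β = √(1 − 1/γ²) = √(1 − 1/1.783²) = 0.827916
Dilated lifetime: Δt = γτ₀ = 1.783 × 4.070 ps = 7.25681 ps
d = vΔt = 0.827916c × 7.25681 ps = 2.48209×10^8 m/s × 7.25681×10^-12 s = 1.801 mm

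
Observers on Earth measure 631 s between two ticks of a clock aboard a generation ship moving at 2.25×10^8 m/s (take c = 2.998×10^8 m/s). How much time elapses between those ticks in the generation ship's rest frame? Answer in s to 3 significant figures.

τ₀ ≈ 417 s

β = v/c = 2.25×10^8 / 2.998×10^8 = 0.75050
γ = 1/√(1 − 0.75050²) = 1.5132
Proper time: τ₀ = Δt/γ = 631/1.5132 = 417 s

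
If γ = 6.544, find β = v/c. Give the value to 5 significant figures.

β ≈ 0.98826

β = √(1 − 1/γ²) = √(1 − 1/6.544²) = √(0.9766486) = 0.98826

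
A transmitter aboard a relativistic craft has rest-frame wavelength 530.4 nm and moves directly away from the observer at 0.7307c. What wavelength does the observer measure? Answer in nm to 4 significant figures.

Relativistic Doppler: λ_obs = λ_src √((1+β)/(1−β))
= 530.4 × √(1.73070/0.269300) = 530.4 × 2.53509 = 1345 nm

λ_obs ≈ 1345 nm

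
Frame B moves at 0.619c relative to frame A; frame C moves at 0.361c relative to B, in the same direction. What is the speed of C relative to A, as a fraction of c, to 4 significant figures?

Compose boost 2: (0.361 + 0.619)/(1 + 0.361×0.619) = 0.9800/1.22346 = 0.8010

u ≈ 0.8010c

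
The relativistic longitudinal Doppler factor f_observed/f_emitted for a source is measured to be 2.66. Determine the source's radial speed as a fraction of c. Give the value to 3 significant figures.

β ≈ 0.752

f_obs/f_src = √((1+β)/(1−β)) = 2.66  ⇒  (1+β)/(1−β) = 7.0756
β = |1 − D²|/(1 + D²) = |1 − 7.0756|/(1 + 7.0756) = 0.752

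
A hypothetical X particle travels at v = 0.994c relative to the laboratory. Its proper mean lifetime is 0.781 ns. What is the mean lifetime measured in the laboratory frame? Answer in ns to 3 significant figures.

Δt ≈ 7.14 ns

γ = 1/√(1 − 0.994²) = 9.1424
Time dilation: Δt = γτ₀ = 9.1424 × 0.781 ns = 7.14 ns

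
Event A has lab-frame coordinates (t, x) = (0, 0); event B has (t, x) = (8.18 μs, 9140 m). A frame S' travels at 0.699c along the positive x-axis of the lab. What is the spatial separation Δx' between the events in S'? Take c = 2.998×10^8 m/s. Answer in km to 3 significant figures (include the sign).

Δx' ≈ 10.4 km

γ = 1/√(1 − 0.699²) = 1.3984
Δx' = γ(Δx − vΔt) = 1.3984 × (9140 m − 0.699×(2.998×10^8 m/s)×8.18×10^-6 s)
= 1.3984 × (7425.8 m) = 10.4 km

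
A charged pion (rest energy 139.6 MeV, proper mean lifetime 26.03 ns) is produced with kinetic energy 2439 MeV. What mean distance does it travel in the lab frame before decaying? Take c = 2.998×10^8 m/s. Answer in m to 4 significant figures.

γ = 1 + K/(m₀c²) = 1 + 2439/139.6 = 18.4713
β = √(1 − 1/γ²) = 0.998533
Dilated lifetime: γτ₀ = 18.4713 × 26.03 ns = 480.809 ns
d = βc·γτ₀ = 0.998533 × (2.998×10^8 m/s) × 4.80809×10^-7 s = 143.9 m

d ≈ 143.9 m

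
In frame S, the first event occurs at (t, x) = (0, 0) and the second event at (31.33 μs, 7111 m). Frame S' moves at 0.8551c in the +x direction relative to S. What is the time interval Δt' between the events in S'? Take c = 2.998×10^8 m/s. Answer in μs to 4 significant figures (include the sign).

Δt' ≈ 21.31 μs

γ = 1/√(1 − 0.8551²) = 1.92878
Δt' = γ(Δt − vΔx/c²) = 1.92878 × (31.33 μs − 0.8551×7111 m / (2.998×10^8 m/s))
= 1.92878 × (11.0478 μs) = 21.31 μs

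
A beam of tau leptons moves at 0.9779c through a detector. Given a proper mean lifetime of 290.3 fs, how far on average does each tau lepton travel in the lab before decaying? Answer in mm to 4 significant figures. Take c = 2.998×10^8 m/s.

d ≈ 0.4071 mm

γ = 1/√(1 − 0.9779²) = 4.78301
Dilated lifetime: Δt = γτ₀ = 4.78301 × 290.3 fs = 1388.51 fs
d = vΔt = 0.9779c × 1388.51 fs = 2.93174×10^8 m/s × 1.38851×10^-12 s = 0.4071 mm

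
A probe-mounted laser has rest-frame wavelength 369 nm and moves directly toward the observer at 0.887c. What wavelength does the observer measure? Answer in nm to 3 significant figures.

λ_obs ≈ 90.3 nm

Relativistic Doppler: λ_obs = λ_src √((1−β)/(1+β))
= 369 × √(0.11300/1.8870) = 369 × 0.24471 = 90.3 nm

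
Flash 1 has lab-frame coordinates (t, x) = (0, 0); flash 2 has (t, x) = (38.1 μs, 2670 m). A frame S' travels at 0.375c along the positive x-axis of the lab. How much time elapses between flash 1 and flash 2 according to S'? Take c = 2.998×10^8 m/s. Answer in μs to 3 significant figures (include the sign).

Δt' ≈ 37.5 μs

γ = 1/√(1 − 0.375²) = 1.0787
Δt' = γ(Δt − vΔx/c²) = 1.0787 × (38.1 μs − 0.375×2670 m / (2.998×10^8 m/s))
= 1.0787 × (34.760 μs) = 37.5 μs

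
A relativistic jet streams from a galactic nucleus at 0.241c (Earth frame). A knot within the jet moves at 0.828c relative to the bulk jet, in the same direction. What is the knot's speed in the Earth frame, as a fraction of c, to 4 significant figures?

u ≈ 0.8912c

Relativistic velocity addition: u = (u' + v)/(1 + u'v/c²)
= (0.828 + 0.241)/(1 + 0.828×0.241) = 1.069/1.19955 = 0.8912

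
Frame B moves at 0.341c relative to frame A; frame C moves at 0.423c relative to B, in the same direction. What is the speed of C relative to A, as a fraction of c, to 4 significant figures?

u ≈ 0.6677c

Compose boost 2: (0.423 + 0.341)/(1 + 0.423×0.341) = 0.7640/1.14424 = 0.6677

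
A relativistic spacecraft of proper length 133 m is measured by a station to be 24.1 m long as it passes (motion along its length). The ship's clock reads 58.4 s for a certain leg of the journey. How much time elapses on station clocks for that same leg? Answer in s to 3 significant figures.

Length contraction ⇒ γ = L₀/L = 133/24.1 = 5.5187
Time dilation: Δt = γτ₀ = 5.5187 × 58.4 s = 322 s

Δt ≈ 322 s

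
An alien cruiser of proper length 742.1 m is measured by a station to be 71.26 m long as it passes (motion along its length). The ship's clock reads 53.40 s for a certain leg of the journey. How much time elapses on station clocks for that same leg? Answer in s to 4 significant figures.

Δt ≈ 556.1 s

Length contraction ⇒ γ = L₀/L = 742.1/71.26 = 10.4140
Time dilation: Δt = γτ₀ = 10.4140 × 53.40 s = 556.1 s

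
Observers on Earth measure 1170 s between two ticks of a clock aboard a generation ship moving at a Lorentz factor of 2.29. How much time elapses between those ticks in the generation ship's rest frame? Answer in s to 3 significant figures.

τ₀ ≈ 511 s

γ = 2.29 (given)
Proper time: τ₀ = Δt/γ = 1170/2.29 = 511 s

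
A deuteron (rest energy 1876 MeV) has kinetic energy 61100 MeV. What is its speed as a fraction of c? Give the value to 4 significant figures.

γ = 1 + K/(m₀c²) = 1 + 61100/1876 = 33.5693
β = √(1 − 1/γ²) = 0.9996

β ≈ 0.9996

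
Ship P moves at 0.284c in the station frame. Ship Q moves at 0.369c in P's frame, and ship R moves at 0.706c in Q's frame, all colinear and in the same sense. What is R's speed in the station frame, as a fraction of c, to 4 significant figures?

Compose boost 2: (0.369 + 0.284)/(1 + 0.369×0.284) = 0.6530/1.10480 = 0.591059
Compose boost 3: (0.706 + 0.591059)/(1 + 0.706×0.591059) = 1.29706/1.41729 = 0.9152

u ≈ 0.9152c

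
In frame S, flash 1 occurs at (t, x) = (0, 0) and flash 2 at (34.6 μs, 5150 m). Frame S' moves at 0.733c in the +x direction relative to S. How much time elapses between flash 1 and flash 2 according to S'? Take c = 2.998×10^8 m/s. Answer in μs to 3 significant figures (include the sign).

γ = 1/√(1 − 0.733²) = 1.4701
Δt' = γ(Δt − vΔx/c²) = 1.4701 × (34.6 μs − 0.733×5150 m / (2.998×10^8 m/s))
= 1.4701 × (22.008 μs) = 32.4 μs

Δt' ≈ 32.4 μs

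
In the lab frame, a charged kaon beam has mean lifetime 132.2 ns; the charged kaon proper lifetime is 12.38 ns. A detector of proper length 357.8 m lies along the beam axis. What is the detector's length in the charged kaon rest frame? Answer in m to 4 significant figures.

Time dilation ⇒ γ = Δt/τ₀ = 132.2/12.38 = 10.6785
Length contraction: L = L₀/γ = 357.8/10.6785 = 33.51 m

L ≈ 33.51 m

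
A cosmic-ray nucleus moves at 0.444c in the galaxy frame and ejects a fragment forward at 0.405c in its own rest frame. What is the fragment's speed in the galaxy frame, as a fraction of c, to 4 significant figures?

u ≈ 0.7196c

Compose boost 2: (0.405 + 0.444)/(1 + 0.405×0.444) = 0.8490/1.17982 = 0.7196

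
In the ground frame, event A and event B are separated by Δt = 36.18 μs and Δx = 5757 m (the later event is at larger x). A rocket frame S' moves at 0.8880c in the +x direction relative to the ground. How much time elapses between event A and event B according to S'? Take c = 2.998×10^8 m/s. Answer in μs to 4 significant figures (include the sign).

Δt' ≈ 41.60 μs

γ = 1/√(1 − 0.8880²) = 2.17465
Δt' = γ(Δt − vΔx/c²) = 2.17465 × (36.18 μs − 0.8880×5757 m / (2.998×10^8 m/s))
= 2.17465 × (19.1279 μs) = 41.60 μs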